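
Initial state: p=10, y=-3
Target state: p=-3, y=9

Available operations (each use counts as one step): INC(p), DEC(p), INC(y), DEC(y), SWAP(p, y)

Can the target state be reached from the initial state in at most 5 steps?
Yes

Path (2 steps): DEC(p) → SWAP(p, y)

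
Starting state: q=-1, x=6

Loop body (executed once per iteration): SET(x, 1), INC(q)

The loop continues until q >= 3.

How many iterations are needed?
4

Tracing iterations:
Initial: q=-1, x=6
After iteration 1: q=0, x=1
After iteration 2: q=1, x=1
After iteration 3: q=2, x=1
After iteration 4: q=3, x=1
q >= 3 now holds, so the loop exits after 4 iterations.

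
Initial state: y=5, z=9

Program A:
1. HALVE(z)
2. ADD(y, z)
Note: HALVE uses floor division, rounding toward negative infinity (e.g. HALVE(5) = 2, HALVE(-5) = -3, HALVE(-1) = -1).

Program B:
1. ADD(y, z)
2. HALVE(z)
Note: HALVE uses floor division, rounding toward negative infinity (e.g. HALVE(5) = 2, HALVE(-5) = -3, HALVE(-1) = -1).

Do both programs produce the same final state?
No

Program A final state: y=9, z=4
Program B final state: y=14, z=4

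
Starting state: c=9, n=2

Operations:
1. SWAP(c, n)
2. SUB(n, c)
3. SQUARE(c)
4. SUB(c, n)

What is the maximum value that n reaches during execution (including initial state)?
9

Values of n at each step:
Initial: n = 2
After step 1: n = 9 ← maximum
After step 2: n = 7
After step 3: n = 7
After step 4: n = 7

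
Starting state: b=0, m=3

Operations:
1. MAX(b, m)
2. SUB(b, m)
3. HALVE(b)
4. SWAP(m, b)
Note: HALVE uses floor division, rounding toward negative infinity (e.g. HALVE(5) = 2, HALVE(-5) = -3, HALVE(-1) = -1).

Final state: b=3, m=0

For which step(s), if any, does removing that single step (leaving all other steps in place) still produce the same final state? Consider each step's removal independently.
Step(s) 3

Testing removal of each single step:
Without step 1: final = b=3, m=-2 (different)
Without step 2: final = b=3, m=1 (different)
Without step 3: final = b=3, m=0 (same)
Without step 4: final = b=0, m=3 (different)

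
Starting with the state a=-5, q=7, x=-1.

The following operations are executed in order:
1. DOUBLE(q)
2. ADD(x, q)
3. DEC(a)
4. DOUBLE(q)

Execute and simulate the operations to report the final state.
{a: -6, q: 28, x: 13}

Step-by-step execution:
Initial: a=-5, q=7, x=-1
After step 1 (DOUBLE(q)): a=-5, q=14, x=-1
After step 2 (ADD(x, q)): a=-5, q=14, x=13
After step 3 (DEC(a)): a=-6, q=14, x=13
After step 4 (DOUBLE(q)): a=-6, q=28, x=13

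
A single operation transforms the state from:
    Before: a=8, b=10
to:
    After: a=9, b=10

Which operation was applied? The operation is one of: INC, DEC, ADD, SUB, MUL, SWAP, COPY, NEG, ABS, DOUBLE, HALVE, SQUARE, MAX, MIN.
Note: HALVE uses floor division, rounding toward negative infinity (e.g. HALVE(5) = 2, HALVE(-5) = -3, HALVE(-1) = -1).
INC(a)

Analyzing the change:
Before: a=8, b=10
After: a=9, b=10
Variable a changed from 8 to 9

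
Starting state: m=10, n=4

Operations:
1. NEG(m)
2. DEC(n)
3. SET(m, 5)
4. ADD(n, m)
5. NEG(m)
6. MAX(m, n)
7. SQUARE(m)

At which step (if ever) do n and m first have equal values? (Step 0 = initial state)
Step 6

n and m first become equal after step 6.

Comparing values at each step:
Initial: n=4, m=10
After step 1: n=4, m=-10
After step 2: n=3, m=-10
After step 3: n=3, m=5
After step 4: n=8, m=5
After step 5: n=8, m=-5
After step 6: n=8, m=8 ← equal!
After step 7: n=8, m=64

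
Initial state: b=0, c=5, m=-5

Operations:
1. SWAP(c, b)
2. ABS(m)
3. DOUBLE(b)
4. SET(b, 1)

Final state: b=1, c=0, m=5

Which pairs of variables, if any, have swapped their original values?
None

Comparing initial and final values:
c: 5 → 0
b: 0 → 1
m: -5 → 5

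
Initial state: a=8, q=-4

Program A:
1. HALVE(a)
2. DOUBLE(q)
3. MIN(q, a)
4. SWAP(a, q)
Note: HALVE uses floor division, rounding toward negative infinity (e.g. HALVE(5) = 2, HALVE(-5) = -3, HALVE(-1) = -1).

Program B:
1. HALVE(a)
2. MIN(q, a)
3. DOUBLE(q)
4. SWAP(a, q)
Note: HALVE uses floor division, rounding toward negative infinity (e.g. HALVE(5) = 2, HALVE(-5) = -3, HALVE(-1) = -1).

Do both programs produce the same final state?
Yes

Program A final state: a=-8, q=4
Program B final state: a=-8, q=4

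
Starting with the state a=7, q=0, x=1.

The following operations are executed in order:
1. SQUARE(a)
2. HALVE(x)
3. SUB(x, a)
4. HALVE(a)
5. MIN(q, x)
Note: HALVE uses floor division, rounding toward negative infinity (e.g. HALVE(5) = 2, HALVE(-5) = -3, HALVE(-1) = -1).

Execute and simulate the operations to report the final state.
{a: 24, q: -49, x: -49}

Step-by-step execution:
Initial: a=7, q=0, x=1
After step 1 (SQUARE(a)): a=49, q=0, x=1
After step 2 (HALVE(x)): a=49, q=0, x=0
After step 3 (SUB(x, a)): a=49, q=0, x=-49
After step 4 (HALVE(a)): a=24, q=0, x=-49
After step 5 (MIN(q, x)): a=24, q=-49, x=-49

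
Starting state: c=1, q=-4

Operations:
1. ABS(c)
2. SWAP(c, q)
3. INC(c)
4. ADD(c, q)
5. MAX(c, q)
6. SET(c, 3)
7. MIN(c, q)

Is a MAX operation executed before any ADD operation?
No

First MAX: step 5
First ADD: step 4
Since 5 > 4, ADD comes first.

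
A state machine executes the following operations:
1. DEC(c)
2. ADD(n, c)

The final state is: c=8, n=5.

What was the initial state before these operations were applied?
c=9, n=-3

Working backwards:
Final state: c=8, n=5
Before step 2 (ADD(n, c)): c=8, n=-3
Before step 1 (DEC(c)): c=9, n=-3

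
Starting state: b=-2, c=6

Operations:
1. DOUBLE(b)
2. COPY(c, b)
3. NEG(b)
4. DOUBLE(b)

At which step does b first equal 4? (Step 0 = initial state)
Step 3

Tracing b:
Initial: b = -2
After step 1: b = -4
After step 2: b = -4
After step 3: b = 4 ← first occurrence
After step 4: b = 8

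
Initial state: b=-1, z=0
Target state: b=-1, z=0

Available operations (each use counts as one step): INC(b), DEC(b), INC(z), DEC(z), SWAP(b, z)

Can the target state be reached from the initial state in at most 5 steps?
Yes

Path (0 steps): 0 steps (already at target)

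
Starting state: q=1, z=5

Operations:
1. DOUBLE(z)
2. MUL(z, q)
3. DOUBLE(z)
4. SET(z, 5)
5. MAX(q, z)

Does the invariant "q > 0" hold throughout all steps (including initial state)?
Yes

The invariant holds at every step.

State at each step:
Initial: q=1, z=5
After step 1: q=1, z=10
After step 2: q=1, z=10
After step 3: q=1, z=20
After step 4: q=1, z=5
After step 5: q=5, z=5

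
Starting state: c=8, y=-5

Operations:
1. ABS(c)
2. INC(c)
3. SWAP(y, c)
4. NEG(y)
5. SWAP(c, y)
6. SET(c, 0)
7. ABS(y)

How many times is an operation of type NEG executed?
1

Counting NEG operations:
Step 4: NEG(y) ← NEG
Total: 1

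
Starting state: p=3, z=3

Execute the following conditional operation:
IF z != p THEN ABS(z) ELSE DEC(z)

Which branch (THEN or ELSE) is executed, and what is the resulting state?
Branch: ELSE, Final state: p=3, z=2

Evaluating condition: z != p
z = 3, p = 3
Condition is False, so ELSE branch executes
After DEC(z): p=3, z=2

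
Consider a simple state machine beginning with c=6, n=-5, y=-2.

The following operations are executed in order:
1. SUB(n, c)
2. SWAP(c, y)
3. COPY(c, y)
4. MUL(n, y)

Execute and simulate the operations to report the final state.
{c: 6, n: -66, y: 6}

Step-by-step execution:
Initial: c=6, n=-5, y=-2
After step 1 (SUB(n, c)): c=6, n=-11, y=-2
After step 2 (SWAP(c, y)): c=-2, n=-11, y=6
After step 3 (COPY(c, y)): c=6, n=-11, y=6
After step 4 (MUL(n, y)): c=6, n=-66, y=6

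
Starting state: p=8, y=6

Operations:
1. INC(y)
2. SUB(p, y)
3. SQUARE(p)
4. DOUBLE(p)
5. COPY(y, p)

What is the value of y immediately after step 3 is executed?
y = 7

Tracing y through execution:
Initial: y = 6
After step 1 (INC(y)): y = 7
After step 2 (SUB(p, y)): y = 7
After step 3 (SQUARE(p)): y = 7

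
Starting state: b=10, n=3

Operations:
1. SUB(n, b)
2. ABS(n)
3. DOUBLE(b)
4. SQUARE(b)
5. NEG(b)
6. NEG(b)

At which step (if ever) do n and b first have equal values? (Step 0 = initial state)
Never

n and b never become equal during execution.

Comparing values at each step:
Initial: n=3, b=10
After step 1: n=-7, b=10
After step 2: n=7, b=10
After step 3: n=7, b=20
After step 4: n=7, b=400
After step 5: n=7, b=-400
After step 6: n=7, b=400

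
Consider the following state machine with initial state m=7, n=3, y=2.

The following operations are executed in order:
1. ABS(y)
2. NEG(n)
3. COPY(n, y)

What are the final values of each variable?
{m: 7, n: 2, y: 2}

Step-by-step execution:
Initial: m=7, n=3, y=2
After step 1 (ABS(y)): m=7, n=3, y=2
After step 2 (NEG(n)): m=7, n=-3, y=2
After step 3 (COPY(n, y)): m=7, n=2, y=2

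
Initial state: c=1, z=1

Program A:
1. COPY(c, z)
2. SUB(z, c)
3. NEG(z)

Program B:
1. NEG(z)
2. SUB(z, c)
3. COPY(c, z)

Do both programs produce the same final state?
No

Program A final state: c=1, z=0
Program B final state: c=-2, z=-2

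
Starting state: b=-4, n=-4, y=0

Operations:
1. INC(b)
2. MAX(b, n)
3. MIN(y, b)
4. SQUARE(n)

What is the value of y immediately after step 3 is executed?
y = -3

Tracing y through execution:
Initial: y = 0
After step 1 (INC(b)): y = 0
After step 2 (MAX(b, n)): y = 0
After step 3 (MIN(y, b)): y = -3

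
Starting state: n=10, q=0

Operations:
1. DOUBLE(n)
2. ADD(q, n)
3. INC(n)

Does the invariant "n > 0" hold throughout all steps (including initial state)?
Yes

The invariant holds at every step.

State at each step:
Initial: n=10, q=0
After step 1: n=20, q=0
After step 2: n=20, q=20
After step 3: n=21, q=20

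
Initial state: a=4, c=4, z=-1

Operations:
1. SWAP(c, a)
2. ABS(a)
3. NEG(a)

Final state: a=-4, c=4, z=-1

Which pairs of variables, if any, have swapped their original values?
None

Comparing initial and final values:
a: 4 → -4
z: -1 → -1
c: 4 → 4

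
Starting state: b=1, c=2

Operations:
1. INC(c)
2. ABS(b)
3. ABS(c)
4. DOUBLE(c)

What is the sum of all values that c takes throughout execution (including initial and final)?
17

Values of c at each step:
Initial: c = 2
After step 1: c = 3
After step 2: c = 3
After step 3: c = 3
After step 4: c = 6
Sum = 2 + 3 + 3 + 3 + 6 = 17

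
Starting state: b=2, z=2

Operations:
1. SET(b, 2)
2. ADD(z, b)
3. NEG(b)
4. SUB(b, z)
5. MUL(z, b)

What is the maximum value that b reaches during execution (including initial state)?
2

Values of b at each step:
Initial: b = 2 ← maximum
After step 1: b = 2
After step 2: b = 2
After step 3: b = -2
After step 4: b = -6
After step 5: b = -6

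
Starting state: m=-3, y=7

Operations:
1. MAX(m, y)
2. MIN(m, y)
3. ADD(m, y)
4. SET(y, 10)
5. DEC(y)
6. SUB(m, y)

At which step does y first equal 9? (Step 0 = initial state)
Step 5

Tracing y:
Initial: y = 7
After step 1: y = 7
After step 2: y = 7
After step 3: y = 7
After step 4: y = 10
After step 5: y = 9 ← first occurrence
After step 6: y = 9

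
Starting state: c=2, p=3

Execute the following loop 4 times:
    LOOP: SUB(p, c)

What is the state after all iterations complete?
c=2, p=-5

Iteration trace:
Start: c=2, p=3
After iteration 1: c=2, p=1
After iteration 2: c=2, p=-1
After iteration 3: c=2, p=-3
After iteration 4: c=2, p=-5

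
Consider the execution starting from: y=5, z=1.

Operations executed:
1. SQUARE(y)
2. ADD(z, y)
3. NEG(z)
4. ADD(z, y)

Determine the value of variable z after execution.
z = -1

Tracing execution:
Step 1: SQUARE(y) → z = 1
Step 2: ADD(z, y) → z = 26
Step 3: NEG(z) → z = -26
Step 4: ADD(z, y) → z = -1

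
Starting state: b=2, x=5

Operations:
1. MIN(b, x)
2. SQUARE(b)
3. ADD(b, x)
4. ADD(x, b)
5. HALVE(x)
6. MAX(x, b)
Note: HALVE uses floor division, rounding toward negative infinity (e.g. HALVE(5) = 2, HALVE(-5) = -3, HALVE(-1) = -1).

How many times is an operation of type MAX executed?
1

Counting MAX operations:
Step 6: MAX(x, b) ← MAX
Total: 1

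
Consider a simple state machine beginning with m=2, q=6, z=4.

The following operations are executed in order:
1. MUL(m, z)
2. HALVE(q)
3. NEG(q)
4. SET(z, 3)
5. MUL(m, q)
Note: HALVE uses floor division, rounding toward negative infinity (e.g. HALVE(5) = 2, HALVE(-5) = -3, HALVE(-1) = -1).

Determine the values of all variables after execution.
{m: -24, q: -3, z: 3}

Step-by-step execution:
Initial: m=2, q=6, z=4
After step 1 (MUL(m, z)): m=8, q=6, z=4
After step 2 (HALVE(q)): m=8, q=3, z=4
After step 3 (NEG(q)): m=8, q=-3, z=4
After step 4 (SET(z, 3)): m=8, q=-3, z=3
After step 5 (MUL(m, q)): m=-24, q=-3, z=3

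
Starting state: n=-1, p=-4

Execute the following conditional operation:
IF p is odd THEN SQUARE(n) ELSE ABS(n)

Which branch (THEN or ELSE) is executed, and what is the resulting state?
Branch: ELSE, Final state: n=1, p=-4

Evaluating condition: p is odd
Condition is False, so ELSE branch executes
After ABS(n): n=1, p=-4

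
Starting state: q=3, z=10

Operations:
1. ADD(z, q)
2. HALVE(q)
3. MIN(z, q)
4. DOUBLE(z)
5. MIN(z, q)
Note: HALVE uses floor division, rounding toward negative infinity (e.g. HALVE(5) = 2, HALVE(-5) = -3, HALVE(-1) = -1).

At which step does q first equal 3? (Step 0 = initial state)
Step 0

Tracing q:
Initial: q = 3 ← first occurrence
After step 1: q = 3
After step 2: q = 1
After step 3: q = 1
After step 4: q = 1
After step 5: q = 1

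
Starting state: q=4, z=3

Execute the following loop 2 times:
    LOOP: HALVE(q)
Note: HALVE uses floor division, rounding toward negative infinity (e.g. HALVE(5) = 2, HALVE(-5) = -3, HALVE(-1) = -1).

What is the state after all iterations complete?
q=1, z=3

Iteration trace:
Start: q=4, z=3
After iteration 1: q=2, z=3
After iteration 2: q=1, z=3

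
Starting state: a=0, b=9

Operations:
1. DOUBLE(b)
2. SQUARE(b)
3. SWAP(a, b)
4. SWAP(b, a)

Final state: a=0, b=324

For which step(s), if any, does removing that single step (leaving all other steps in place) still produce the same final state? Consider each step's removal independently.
None - removing any single step changes the final result

Testing removal of each single step:
Without step 1: final = a=0, b=81 (different)
Without step 2: final = a=0, b=18 (different)
Without step 3: final = a=324, b=0 (different)
Without step 4: final = a=324, b=0 (different)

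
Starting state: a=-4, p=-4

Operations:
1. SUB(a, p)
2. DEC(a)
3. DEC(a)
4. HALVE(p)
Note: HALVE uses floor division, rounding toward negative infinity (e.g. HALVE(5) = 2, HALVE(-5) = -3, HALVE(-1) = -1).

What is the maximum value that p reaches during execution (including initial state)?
-2

Values of p at each step:
Initial: p = -4
After step 1: p = -4
After step 2: p = -4
After step 3: p = -4
After step 4: p = -2 ← maximum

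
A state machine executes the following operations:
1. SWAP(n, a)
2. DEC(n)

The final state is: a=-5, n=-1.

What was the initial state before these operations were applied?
a=0, n=-5

Working backwards:
Final state: a=-5, n=-1
Before step 2 (DEC(n)): a=-5, n=0
Before step 1 (SWAP(n, a)): a=0, n=-5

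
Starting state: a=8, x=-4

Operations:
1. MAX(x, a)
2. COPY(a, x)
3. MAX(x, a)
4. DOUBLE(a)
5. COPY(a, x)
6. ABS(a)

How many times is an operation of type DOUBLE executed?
1

Counting DOUBLE operations:
Step 4: DOUBLE(a) ← DOUBLE
Total: 1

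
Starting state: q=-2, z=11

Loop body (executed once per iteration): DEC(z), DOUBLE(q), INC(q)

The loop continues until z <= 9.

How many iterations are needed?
2

Tracing iterations:
Initial: q=-2, z=11
After iteration 1: q=-3, z=10
After iteration 2: q=-5, z=9
z <= 9 now holds, so the loop exits after 2 iterations.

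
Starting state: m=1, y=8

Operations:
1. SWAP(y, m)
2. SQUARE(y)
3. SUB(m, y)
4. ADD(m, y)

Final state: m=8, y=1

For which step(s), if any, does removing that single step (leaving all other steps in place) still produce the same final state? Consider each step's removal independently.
Step(s) 2

Testing removal of each single step:
Without step 1: final = m=1, y=64 (different)
Without step 2: final = m=8, y=1 (same)
Without step 3: final = m=9, y=1 (different)
Without step 4: final = m=7, y=1 (different)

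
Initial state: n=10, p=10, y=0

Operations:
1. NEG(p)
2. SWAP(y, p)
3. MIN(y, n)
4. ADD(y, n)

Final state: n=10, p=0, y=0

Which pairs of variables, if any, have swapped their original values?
None

Comparing initial and final values:
p: 10 → 0
n: 10 → 10
y: 0 → 0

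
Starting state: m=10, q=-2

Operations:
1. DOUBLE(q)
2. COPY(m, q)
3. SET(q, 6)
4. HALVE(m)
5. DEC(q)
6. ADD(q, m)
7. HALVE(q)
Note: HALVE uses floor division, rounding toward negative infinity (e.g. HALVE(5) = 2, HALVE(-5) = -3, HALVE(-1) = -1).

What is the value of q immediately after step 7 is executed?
q = 1

Tracing q through execution:
Initial: q = -2
After step 1 (DOUBLE(q)): q = -4
After step 2 (COPY(m, q)): q = -4
After step 3 (SET(q, 6)): q = 6
After step 4 (HALVE(m)): q = 6
After step 5 (DEC(q)): q = 5
After step 6 (ADD(q, m)): q = 3
After step 7 (HALVE(q)): q = 1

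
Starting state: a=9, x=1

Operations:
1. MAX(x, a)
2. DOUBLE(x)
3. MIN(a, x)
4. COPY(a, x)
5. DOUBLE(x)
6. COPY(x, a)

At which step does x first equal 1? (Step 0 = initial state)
Step 0

Tracing x:
Initial: x = 1 ← first occurrence
After step 1: x = 9
After step 2: x = 18
After step 3: x = 18
After step 4: x = 18
After step 5: x = 36
After step 6: x = 18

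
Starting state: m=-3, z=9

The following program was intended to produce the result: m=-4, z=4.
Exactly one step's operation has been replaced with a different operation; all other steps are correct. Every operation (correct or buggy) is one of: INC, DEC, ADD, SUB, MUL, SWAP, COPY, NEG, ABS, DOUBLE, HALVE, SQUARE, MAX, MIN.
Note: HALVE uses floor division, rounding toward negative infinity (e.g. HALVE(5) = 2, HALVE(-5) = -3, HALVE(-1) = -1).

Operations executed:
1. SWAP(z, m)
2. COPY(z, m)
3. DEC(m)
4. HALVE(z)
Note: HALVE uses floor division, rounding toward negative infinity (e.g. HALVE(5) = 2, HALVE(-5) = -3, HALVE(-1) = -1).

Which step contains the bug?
Step 2

Trace with buggy code:
Initial: m=-3, z=9
After step 1: m=9, z=-3
After step 2: m=9, z=9
After step 3: m=8, z=9
After step 4: m=8, z=4
Actual final m=8, z=4 ≠ expected m=-4, z=4.
Step 2 is the only position where a single-operation replacement can produce the expected result.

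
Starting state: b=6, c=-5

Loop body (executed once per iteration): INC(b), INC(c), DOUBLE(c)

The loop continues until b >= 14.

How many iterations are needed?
8

Tracing iterations:
Initial: b=6, c=-5
After iteration 1: b=7, c=-8
After iteration 2: b=8, c=-14
After iteration 3: b=9, c=-26
After iteration 4: b=10, c=-50
After iteration 5: b=11, c=-98
After iteration 6: b=12, c=-194
After iteration 7: b=13, c=-386
After iteration 8: b=14, c=-770
b >= 14 now holds, so the loop exits after 8 iterations.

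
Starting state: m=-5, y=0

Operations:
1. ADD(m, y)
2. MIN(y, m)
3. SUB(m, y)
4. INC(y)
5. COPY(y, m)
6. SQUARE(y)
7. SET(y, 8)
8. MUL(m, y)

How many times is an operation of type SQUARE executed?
1

Counting SQUARE operations:
Step 6: SQUARE(y) ← SQUARE
Total: 1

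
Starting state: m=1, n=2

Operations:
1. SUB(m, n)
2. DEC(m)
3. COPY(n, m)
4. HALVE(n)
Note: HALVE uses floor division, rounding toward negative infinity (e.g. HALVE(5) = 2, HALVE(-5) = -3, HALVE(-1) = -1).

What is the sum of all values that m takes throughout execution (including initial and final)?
-6

Values of m at each step:
Initial: m = 1
After step 1: m = -1
After step 2: m = -2
After step 3: m = -2
After step 4: m = -2
Sum = 1 + -1 + -2 + -2 + -2 = -6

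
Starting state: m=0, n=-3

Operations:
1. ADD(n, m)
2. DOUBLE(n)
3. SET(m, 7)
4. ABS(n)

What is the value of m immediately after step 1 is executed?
m = 0

Tracing m through execution:
Initial: m = 0
After step 1 (ADD(n, m)): m = 0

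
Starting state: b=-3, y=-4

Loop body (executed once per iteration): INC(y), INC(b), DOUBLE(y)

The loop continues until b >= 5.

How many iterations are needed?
8

Tracing iterations:
Initial: b=-3, y=-4
After iteration 1: b=-2, y=-6
After iteration 2: b=-1, y=-10
After iteration 3: b=0, y=-18
After iteration 4: b=1, y=-34
After iteration 5: b=2, y=-66
After iteration 6: b=3, y=-130
After iteration 7: b=4, y=-258
After iteration 8: b=5, y=-514
b >= 5 now holds, so the loop exits after 8 iterations.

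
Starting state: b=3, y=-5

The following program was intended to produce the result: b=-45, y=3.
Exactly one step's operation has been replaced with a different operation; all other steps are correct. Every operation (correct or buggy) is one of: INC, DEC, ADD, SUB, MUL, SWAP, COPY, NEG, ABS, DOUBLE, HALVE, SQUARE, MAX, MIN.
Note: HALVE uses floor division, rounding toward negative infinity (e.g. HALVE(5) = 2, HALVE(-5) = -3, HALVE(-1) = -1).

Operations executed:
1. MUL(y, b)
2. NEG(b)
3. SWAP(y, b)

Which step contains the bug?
Step 2

Trace with buggy code:
Initial: b=3, y=-5
After step 1: b=3, y=-15
After step 2: b=-3, y=-15
After step 3: b=-15, y=-3
Actual final b=-15, y=-3 ≠ expected b=-45, y=3.
Step 2 is the only position where a single-operation replacement can produce the expected result.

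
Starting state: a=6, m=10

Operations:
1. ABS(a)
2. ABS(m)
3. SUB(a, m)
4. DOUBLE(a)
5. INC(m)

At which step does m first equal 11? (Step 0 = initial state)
Step 5

Tracing m:
Initial: m = 10
After step 1: m = 10
After step 2: m = 10
After step 3: m = 10
After step 4: m = 10
After step 5: m = 11 ← first occurrence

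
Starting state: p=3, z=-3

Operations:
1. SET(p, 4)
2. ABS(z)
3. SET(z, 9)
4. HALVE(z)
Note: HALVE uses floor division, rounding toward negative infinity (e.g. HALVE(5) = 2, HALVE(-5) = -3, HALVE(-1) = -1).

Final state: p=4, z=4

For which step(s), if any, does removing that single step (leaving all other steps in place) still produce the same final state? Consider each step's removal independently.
Step(s) 2

Testing removal of each single step:
Without step 1: final = p=3, z=4 (different)
Without step 2: final = p=4, z=4 (same)
Without step 3: final = p=4, z=1 (different)
Without step 4: final = p=4, z=9 (different)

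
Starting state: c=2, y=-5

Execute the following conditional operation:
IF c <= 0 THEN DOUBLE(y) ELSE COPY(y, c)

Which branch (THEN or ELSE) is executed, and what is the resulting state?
Branch: ELSE, Final state: c=2, y=2

Evaluating condition: c <= 0
c = 2
Condition is False, so ELSE branch executes
After COPY(y, c): c=2, y=2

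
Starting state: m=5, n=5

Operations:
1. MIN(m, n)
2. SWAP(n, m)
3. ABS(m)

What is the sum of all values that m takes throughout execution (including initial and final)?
20

Values of m at each step:
Initial: m = 5
After step 1: m = 5
After step 2: m = 5
After step 3: m = 5
Sum = 5 + 5 + 5 + 5 = 20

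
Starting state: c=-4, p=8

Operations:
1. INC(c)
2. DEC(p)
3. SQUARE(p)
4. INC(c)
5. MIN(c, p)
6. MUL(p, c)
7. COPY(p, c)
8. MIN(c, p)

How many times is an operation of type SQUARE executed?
1

Counting SQUARE operations:
Step 3: SQUARE(p) ← SQUARE
Total: 1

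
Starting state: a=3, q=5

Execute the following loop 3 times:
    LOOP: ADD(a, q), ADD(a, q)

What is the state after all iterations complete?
a=33, q=5

Iteration trace:
Start: a=3, q=5
After iteration 1: a=13, q=5
After iteration 2: a=23, q=5
After iteration 3: a=33, q=5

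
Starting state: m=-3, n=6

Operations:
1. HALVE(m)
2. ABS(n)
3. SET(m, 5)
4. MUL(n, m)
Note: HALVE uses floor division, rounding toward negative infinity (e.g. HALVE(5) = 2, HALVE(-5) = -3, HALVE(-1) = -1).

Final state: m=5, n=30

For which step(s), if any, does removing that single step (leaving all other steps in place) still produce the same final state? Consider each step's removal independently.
Step(s) 1, 2

Testing removal of each single step:
Without step 1: final = m=5, n=30 (same)
Without step 2: final = m=5, n=30 (same)
Without step 3: final = m=-2, n=-12 (different)
Without step 4: final = m=5, n=6 (different)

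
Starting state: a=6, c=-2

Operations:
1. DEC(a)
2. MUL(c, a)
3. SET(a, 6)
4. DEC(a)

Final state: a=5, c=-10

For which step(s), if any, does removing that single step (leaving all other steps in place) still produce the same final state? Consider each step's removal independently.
None - removing any single step changes the final result

Testing removal of each single step:
Without step 1: final = a=5, c=-12 (different)
Without step 2: final = a=5, c=-2 (different)
Without step 3: final = a=4, c=-10 (different)
Without step 4: final = a=6, c=-10 (different)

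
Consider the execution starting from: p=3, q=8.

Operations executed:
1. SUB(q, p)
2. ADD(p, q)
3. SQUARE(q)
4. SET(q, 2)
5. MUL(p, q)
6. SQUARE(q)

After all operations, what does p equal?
p = 16

Tracing execution:
Step 1: SUB(q, p) → p = 3
Step 2: ADD(p, q) → p = 8
Step 3: SQUARE(q) → p = 8
Step 4: SET(q, 2) → p = 8
Step 5: MUL(p, q) → p = 16
Step 6: SQUARE(q) → p = 16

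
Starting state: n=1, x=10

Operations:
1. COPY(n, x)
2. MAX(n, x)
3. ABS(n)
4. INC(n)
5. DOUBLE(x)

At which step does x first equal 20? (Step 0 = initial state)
Step 5

Tracing x:
Initial: x = 10
After step 1: x = 10
After step 2: x = 10
After step 3: x = 10
After step 4: x = 10
After step 5: x = 20 ← first occurrence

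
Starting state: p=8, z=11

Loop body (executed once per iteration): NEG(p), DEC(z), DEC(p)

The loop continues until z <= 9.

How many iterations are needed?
2

Tracing iterations:
Initial: p=8, z=11
After iteration 1: p=-9, z=10
After iteration 2: p=8, z=9
z <= 9 now holds, so the loop exits after 2 iterations.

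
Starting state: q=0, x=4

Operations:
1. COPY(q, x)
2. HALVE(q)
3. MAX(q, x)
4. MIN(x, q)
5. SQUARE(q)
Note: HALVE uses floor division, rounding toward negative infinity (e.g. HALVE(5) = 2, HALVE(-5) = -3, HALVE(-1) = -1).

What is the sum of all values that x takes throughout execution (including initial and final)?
24

Values of x at each step:
Initial: x = 4
After step 1: x = 4
After step 2: x = 4
After step 3: x = 4
After step 4: x = 4
After step 5: x = 4
Sum = 4 + 4 + 4 + 4 + 4 + 4 = 24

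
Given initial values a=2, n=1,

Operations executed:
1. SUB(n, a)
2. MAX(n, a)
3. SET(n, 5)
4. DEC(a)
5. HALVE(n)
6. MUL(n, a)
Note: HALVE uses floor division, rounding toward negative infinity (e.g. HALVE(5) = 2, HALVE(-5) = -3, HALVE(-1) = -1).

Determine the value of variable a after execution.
a = 1

Tracing execution:
Step 1: SUB(n, a) → a = 2
Step 2: MAX(n, a) → a = 2
Step 3: SET(n, 5) → a = 2
Step 4: DEC(a) → a = 1
Step 5: HALVE(n) → a = 1
Step 6: MUL(n, a) → a = 1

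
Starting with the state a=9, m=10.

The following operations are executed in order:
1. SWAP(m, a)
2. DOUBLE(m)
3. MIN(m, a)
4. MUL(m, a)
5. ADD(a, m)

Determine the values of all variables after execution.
{a: 110, m: 100}

Step-by-step execution:
Initial: a=9, m=10
After step 1 (SWAP(m, a)): a=10, m=9
After step 2 (DOUBLE(m)): a=10, m=18
After step 3 (MIN(m, a)): a=10, m=10
After step 4 (MUL(m, a)): a=10, m=100
After step 5 (ADD(a, m)): a=110, m=100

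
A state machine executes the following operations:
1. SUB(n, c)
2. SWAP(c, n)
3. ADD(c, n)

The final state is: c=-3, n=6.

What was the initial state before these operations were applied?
c=6, n=-3

Working backwards:
Final state: c=-3, n=6
Before step 3 (ADD(c, n)): c=-9, n=6
Before step 2 (SWAP(c, n)): c=6, n=-9
Before step 1 (SUB(n, c)): c=6, n=-3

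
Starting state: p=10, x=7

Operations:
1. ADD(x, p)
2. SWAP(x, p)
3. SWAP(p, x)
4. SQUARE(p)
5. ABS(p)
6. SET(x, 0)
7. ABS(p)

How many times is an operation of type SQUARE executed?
1

Counting SQUARE operations:
Step 4: SQUARE(p) ← SQUARE
Total: 1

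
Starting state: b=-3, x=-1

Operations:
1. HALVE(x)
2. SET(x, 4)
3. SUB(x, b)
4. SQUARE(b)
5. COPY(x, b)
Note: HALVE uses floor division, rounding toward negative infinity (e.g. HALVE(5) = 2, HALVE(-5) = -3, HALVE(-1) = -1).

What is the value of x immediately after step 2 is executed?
x = 4

Tracing x through execution:
Initial: x = -1
After step 1 (HALVE(x)): x = -1
After step 2 (SET(x, 4)): x = 4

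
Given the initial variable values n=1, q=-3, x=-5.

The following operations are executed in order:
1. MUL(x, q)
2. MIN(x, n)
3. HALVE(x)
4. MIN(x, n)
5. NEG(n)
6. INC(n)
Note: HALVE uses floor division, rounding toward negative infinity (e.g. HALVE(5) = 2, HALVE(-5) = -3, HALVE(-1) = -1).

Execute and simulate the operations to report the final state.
{n: 0, q: -3, x: 0}

Step-by-step execution:
Initial: n=1, q=-3, x=-5
After step 1 (MUL(x, q)): n=1, q=-3, x=15
After step 2 (MIN(x, n)): n=1, q=-3, x=1
After step 3 (HALVE(x)): n=1, q=-3, x=0
After step 4 (MIN(x, n)): n=1, q=-3, x=0
After step 5 (NEG(n)): n=-1, q=-3, x=0
After step 6 (INC(n)): n=0, q=-3, x=0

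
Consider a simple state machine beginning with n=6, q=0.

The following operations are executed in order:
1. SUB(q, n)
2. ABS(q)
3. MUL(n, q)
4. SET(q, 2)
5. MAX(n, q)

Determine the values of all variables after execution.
{n: 36, q: 2}

Step-by-step execution:
Initial: n=6, q=0
After step 1 (SUB(q, n)): n=6, q=-6
After step 2 (ABS(q)): n=6, q=6
After step 3 (MUL(n, q)): n=36, q=6
After step 4 (SET(q, 2)): n=36, q=2
After step 5 (MAX(n, q)): n=36, q=2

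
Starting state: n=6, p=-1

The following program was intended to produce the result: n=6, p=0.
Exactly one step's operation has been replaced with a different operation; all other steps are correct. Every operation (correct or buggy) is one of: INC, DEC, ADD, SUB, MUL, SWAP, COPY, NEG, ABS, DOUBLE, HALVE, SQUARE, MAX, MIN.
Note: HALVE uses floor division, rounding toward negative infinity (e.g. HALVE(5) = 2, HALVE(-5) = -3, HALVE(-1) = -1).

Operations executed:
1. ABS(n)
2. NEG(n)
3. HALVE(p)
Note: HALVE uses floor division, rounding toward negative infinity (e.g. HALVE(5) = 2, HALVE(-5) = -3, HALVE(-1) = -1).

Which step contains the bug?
Step 2

Trace with buggy code:
Initial: n=6, p=-1
After step 1: n=6, p=-1
After step 2: n=-6, p=-1
After step 3: n=-6, p=-1
Actual final n=-6, p=-1 ≠ expected n=6, p=0.
Step 2 is the only position where a single-operation replacement can produce the expected result.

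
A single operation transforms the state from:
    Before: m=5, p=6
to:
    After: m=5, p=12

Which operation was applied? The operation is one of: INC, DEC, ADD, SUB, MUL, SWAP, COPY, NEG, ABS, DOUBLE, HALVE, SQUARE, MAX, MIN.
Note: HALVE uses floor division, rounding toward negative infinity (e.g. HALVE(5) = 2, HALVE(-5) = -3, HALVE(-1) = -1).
DOUBLE(p)

Analyzing the change:
Before: m=5, p=6
After: m=5, p=12
Variable p changed from 6 to 12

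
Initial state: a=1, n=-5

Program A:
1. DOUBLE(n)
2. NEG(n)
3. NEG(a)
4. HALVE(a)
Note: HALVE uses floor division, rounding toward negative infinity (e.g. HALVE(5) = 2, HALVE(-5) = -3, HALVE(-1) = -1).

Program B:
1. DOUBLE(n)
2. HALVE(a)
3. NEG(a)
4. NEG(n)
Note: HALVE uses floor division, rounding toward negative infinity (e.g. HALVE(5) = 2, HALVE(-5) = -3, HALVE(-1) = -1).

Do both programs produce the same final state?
No

Program A final state: a=-1, n=10
Program B final state: a=0, n=10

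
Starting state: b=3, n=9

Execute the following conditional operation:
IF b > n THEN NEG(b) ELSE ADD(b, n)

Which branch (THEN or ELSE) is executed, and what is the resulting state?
Branch: ELSE, Final state: b=12, n=9

Evaluating condition: b > n
b = 3, n = 9
Condition is False, so ELSE branch executes
After ADD(b, n): b=12, n=9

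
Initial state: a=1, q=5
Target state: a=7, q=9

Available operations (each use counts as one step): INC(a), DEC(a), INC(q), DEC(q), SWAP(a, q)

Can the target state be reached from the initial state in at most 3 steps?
No

The target state cannot be reached within 3 steps.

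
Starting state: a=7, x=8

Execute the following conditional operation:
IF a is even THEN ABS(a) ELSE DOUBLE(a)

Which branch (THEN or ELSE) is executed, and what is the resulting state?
Branch: ELSE, Final state: a=14, x=8

Evaluating condition: a is even
Condition is False, so ELSE branch executes
After DOUBLE(a): a=14, x=8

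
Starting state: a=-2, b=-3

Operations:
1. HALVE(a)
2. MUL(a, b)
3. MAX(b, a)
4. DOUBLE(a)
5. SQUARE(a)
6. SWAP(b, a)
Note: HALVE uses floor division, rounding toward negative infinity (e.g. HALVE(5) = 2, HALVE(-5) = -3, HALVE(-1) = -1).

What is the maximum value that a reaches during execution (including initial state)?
36

Values of a at each step:
Initial: a = -2
After step 1: a = -1
After step 2: a = 3
After step 3: a = 3
After step 4: a = 6
After step 5: a = 36 ← maximum
After step 6: a = 3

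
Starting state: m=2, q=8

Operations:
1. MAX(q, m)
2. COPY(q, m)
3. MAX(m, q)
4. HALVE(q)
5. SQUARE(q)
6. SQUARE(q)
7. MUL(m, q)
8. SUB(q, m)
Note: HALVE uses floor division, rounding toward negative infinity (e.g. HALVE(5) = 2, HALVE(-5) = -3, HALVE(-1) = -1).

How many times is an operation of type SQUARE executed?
2

Counting SQUARE operations:
Step 5: SQUARE(q) ← SQUARE
Step 6: SQUARE(q) ← SQUARE
Total: 2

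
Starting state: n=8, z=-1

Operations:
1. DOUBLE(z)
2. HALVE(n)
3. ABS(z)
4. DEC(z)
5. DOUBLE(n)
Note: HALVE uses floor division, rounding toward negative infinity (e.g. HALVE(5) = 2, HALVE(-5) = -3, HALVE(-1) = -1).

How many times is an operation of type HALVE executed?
1

Counting HALVE operations:
Step 2: HALVE(n) ← HALVE
Total: 1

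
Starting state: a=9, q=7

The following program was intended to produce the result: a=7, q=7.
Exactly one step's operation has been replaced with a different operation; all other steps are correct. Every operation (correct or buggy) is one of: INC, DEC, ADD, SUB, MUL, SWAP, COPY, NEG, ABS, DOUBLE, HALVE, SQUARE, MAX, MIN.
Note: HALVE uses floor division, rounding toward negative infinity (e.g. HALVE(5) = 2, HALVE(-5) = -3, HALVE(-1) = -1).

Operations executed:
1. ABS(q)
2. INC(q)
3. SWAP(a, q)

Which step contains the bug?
Step 2

Trace with buggy code:
Initial: a=9, q=7
After step 1: a=9, q=7
After step 2: a=9, q=8
After step 3: a=8, q=9
Actual final a=8, q=9 ≠ expected a=7, q=7.
Step 2 is the only position where a single-operation replacement can produce the expected result.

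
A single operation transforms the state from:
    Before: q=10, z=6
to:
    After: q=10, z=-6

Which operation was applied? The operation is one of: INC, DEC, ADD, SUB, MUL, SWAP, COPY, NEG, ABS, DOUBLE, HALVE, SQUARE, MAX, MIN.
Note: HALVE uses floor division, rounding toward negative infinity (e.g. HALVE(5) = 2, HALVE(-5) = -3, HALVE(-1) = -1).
NEG(z)

Analyzing the change:
Before: q=10, z=6
After: q=10, z=-6
Variable z changed from 6 to -6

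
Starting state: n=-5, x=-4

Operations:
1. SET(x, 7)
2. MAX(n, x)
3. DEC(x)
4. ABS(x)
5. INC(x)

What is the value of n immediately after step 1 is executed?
n = -5

Tracing n through execution:
Initial: n = -5
After step 1 (SET(x, 7)): n = -5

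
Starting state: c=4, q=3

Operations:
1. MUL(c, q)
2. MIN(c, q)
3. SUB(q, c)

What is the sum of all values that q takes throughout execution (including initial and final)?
9

Values of q at each step:
Initial: q = 3
After step 1: q = 3
After step 2: q = 3
After step 3: q = 0
Sum = 3 + 3 + 3 + 0 = 9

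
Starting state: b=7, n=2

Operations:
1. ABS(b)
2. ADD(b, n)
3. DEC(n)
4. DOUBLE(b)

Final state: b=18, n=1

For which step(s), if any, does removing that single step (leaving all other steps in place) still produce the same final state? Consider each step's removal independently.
Step(s) 1

Testing removal of each single step:
Without step 1: final = b=18, n=1 (same)
Without step 2: final = b=14, n=1 (different)
Without step 3: final = b=18, n=2 (different)
Without step 4: final = b=9, n=1 (different)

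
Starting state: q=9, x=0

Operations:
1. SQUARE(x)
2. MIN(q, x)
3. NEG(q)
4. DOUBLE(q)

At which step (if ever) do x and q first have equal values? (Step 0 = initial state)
Step 2

x and q first become equal after step 2.

Comparing values at each step:
Initial: x=0, q=9
After step 1: x=0, q=9
After step 2: x=0, q=0 ← equal!
After step 3: x=0, q=0 ← equal!
After step 4: x=0, q=0 ← equal!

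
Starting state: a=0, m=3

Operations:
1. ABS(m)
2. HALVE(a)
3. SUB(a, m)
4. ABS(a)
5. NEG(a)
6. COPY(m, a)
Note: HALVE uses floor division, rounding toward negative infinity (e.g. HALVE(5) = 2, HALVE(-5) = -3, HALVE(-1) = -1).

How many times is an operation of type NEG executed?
1

Counting NEG operations:
Step 5: NEG(a) ← NEG
Total: 1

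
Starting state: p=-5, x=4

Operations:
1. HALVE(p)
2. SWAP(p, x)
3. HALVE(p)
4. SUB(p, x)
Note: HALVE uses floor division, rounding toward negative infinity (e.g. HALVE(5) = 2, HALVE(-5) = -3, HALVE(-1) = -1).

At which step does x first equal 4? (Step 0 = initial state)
Step 0

Tracing x:
Initial: x = 4 ← first occurrence
After step 1: x = 4
After step 2: x = -3
After step 3: x = -3
After step 4: x = -3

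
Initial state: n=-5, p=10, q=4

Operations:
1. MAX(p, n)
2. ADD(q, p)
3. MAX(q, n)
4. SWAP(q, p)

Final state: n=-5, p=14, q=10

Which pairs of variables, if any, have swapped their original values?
None

Comparing initial and final values:
n: -5 → -5
p: 10 → 14
q: 4 → 10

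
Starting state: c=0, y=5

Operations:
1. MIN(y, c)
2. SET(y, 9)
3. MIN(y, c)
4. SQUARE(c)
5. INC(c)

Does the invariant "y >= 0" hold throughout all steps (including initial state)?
Yes

The invariant holds at every step.

State at each step:
Initial: c=0, y=5
After step 1: c=0, y=0
After step 2: c=0, y=9
After step 3: c=0, y=0
After step 4: c=0, y=0
After step 5: c=1, y=0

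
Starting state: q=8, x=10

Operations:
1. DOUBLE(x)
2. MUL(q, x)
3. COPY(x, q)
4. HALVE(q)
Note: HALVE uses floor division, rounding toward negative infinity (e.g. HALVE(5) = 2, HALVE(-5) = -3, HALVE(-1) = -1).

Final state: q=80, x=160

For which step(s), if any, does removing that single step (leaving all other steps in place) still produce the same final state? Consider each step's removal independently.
None - removing any single step changes the final result

Testing removal of each single step:
Without step 1: final = q=40, x=80 (different)
Without step 2: final = q=4, x=8 (different)
Without step 3: final = q=80, x=20 (different)
Without step 4: final = q=160, x=160 (different)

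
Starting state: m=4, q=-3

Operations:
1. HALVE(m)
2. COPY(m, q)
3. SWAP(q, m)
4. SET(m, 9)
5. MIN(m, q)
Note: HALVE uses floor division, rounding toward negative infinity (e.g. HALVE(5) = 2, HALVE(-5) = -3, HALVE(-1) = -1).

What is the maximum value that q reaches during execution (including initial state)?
-3

Values of q at each step:
Initial: q = -3 ← maximum
After step 1: q = -3
After step 2: q = -3
After step 3: q = -3
After step 4: q = -3
After step 5: q = -3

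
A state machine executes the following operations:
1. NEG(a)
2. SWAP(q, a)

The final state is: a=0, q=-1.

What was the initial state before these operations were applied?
a=1, q=0

Working backwards:
Final state: a=0, q=-1
Before step 2 (SWAP(q, a)): a=-1, q=0
Before step 1 (NEG(a)): a=1, q=0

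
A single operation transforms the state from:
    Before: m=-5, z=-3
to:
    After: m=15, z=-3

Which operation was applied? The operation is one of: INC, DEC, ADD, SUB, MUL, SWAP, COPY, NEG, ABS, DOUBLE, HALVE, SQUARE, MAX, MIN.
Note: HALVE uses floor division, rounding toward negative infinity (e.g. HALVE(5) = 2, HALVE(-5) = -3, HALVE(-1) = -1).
MUL(m, z)

Analyzing the change:
Before: m=-5, z=-3
After: m=15, z=-3
Variable m changed from -5 to 15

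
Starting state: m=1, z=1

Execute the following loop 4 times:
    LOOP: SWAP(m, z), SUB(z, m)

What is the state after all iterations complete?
m=-1, z=2

Iteration trace:
Start: m=1, z=1
After iteration 1: m=1, z=0
After iteration 2: m=0, z=1
After iteration 3: m=1, z=-1
After iteration 4: m=-1, z=2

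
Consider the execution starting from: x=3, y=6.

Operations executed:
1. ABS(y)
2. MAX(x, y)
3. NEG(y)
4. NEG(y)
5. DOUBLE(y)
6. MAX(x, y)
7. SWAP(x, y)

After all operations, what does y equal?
y = 12

Tracing execution:
Step 1: ABS(y) → y = 6
Step 2: MAX(x, y) → y = 6
Step 3: NEG(y) → y = -6
Step 4: NEG(y) → y = 6
Step 5: DOUBLE(y) → y = 12
Step 6: MAX(x, y) → y = 12
Step 7: SWAP(x, y) → y = 12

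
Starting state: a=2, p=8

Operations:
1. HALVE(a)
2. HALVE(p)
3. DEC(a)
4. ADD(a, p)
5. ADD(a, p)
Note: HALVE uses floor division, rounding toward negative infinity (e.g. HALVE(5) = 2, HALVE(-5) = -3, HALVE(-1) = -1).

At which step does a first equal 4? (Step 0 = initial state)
Step 4

Tracing a:
Initial: a = 2
After step 1: a = 1
After step 2: a = 1
After step 3: a = 0
After step 4: a = 4 ← first occurrence
After step 5: a = 8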